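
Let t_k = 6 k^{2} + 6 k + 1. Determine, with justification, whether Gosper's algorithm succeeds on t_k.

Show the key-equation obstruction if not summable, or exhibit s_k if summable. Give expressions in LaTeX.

Yes. s_k = 2 k^{3} - k.

Ratio r(k) = (6*k**2 + 18*k + 13)/(6*k**2 + 6*k + 1).
Gosper form: A/B · C(k+1)/C(k) with A=1, B=1, C=k**2 + k + 1/6.
Solve (1)·f(k+1) − (1)·f(k) = k**2 + k + 1/6.
From deg A=0, deg B=0, deg C=2: d=3.
Solving with deg f ≤ 3: f(k) = k*(2*k**2 - 1)/6.
So s_k = (B(k−1)f/C)·t_k = (k*(2*k**2 - 1)/(6*k**2 + 6*k + 1))·t_k = 2*k**3 - k.
s_(k+1) − s_k = 6*k**2 + 6*k + 1 = t_k.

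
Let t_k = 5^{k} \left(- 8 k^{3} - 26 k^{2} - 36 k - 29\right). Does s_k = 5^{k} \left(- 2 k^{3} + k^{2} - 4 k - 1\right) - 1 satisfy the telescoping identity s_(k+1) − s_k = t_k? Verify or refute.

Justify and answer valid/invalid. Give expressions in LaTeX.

s_(k+1) = 5**(k + 1)*(-4*k - 2*(k + 1)**3 + (k + 1)**2 - 5) - 1
s_(k+1) − s_k = 5**k*(-8*k**3 - 26*k**2 - 36*k - 29)
(s_(k+1) − s_k) − t_k = 0

Valid: the claim telescopes to t_k.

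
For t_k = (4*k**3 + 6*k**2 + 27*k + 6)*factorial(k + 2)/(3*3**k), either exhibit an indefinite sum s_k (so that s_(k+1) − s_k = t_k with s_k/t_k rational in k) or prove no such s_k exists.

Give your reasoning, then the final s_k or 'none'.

Compute t_(k+1)/t_k: get (4*k**4 + 30*k**3 + 105*k**2 + 196*k + 129)/(3*(4*k**3 + 6*k**2 + 27*k + 6)).
Normal form (A,B,C) = (k/3 + 1, 1, k**3 + 3*k**2/2 + 27*k/4 + 3/2).
Solve (k/3 + 1)·f(k+1) − (1)·f(k) = k**3 + 3*k**2/2 + 27*k/4 + 3/2.
Bound: deg f ≤ 2.
Solving with deg f ≤ 2: f(k) = 3*(4*k**2 - 2*k + 1)/4.
Certificate R = B(k−1)f/C = 3*(4*k**2 - 2*k + 1)/(4*k**3 + 6*k**2 + 27*k + 6) gives s_k = (4*k**2 - 2*k + 1)*factorial(k + 2)/3**k.
Verify: (4*k**3 + 6*k**2 + 27*k + 6)*factorial(k + 2)/(3*3**k) matches t_k.

s_k = (4*k**2 - 2*k + 1)*factorial(k + 2)/3**k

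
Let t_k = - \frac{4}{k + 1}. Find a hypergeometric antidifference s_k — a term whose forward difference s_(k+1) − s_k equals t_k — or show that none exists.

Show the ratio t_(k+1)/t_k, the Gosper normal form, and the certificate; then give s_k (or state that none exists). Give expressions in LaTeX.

none (Gosper's algorithm certifies no s_k)

The ratio is (k + 1)/(k + 2).
Take A(k)=k + 1, B(k)=k + 2, C(k)=1.
Need (k + 1)·f(k+1) − (k + 1)·f(k) = 1.
From deg A=1, deg B=1, deg C=0: d=0.
f = c0 ⇒ A·f(k+1) − B(k−1)·f(k) − C = -1. The system {-1 = 0} is inconsistent; no antidifference.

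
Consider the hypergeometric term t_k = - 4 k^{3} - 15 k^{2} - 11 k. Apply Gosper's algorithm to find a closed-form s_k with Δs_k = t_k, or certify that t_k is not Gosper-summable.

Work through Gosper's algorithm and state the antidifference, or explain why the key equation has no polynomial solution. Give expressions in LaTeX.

Ratio r(k) = (4*k**2 + 23*k + 30)/(k*(4*k + 11)).
So A=1 and B=1, with C=k**3 + 15*k**2/4 + 11*k/4.
Key eq: (1)·f(k+1) = (1)·f(k) + (k**3 + 15*k**2/4 + 11*k/4).
deg f ≤ 4 (via 0,0,3).
Solving with deg f ≤ 4: f(k) = k*(k - 1)*(k + 1)*(k + 3)/4.
Then R = B(k−1)f/C = (k - 1)*(k + 3)/(4*k + 11), so s_k = R(k)·t_k = k*(-k**3 - 3*k**2 + k + 3).
Verify: k*(-4*k**2 - 15*k - 11) matches t_k.

s_k = k \left(- k^{3} - 3 k^{2} + k + 3\right)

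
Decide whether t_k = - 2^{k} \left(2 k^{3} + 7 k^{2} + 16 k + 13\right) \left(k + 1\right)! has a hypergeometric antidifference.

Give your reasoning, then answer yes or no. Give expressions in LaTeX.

t_(k+1)/t_k = 2*(2*k**4 + 17*k**3 + 62*k**2 + 110*k + 76)/(2*k**3 + 7*k**2 + 16*k + 13).
So A=2*k + 4 and B=1, with C=k**3 + 7*k**2/2 + 8*k + 13/2.
Set up (2*k + 4)·f(k+1) − (1)·f(k) − (k**3 + 7*k**2/2 + 8*k + 13/2) = 0.
Bound: deg f ≤ 2.
Solve for f: f(k) = (k**2 + 3)/2 (degree 2 ≤ 2).
Get s_k = R·t_k = -2**k*(k**2 + 3)*factorial(k + 1) with R(k) = B(k−1)f(k)/C(k) = (k**2 + 3)/(2*k**3 + 7*k**2 + 16*k + 13).
Verify: -2**k*(2*k**3 + 7*k**2 + 16*k + 13)*factorial(k + 1) matches t_k.

Yes. s_k = - 2^{k} \left(k^{2} + 3\right) \left(k + 1\right)!.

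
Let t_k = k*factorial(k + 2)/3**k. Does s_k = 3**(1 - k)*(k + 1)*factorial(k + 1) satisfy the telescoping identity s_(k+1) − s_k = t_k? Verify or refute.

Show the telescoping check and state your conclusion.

Invalid: residual -(k - 1)*factorial(k + 1)/3**k ≠ 0.

s_(k+1) = (k + 2)*factorial(k + 2)/3**k
s_(k+1) − s_k = (k**2 + k + 1)*factorial(k + 1)/3**k
(s_(k+1) − s_k) − t_k = -(k - 1)*factorial(k + 1)/3**k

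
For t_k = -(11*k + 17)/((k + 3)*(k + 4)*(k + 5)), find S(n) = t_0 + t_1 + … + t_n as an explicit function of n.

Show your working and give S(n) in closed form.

S(n) = (-25*n**2 - 93*n - 68)/(12*(n**2 + 9*n + 20))

r(k) = (k + 3)*(11*k + 28)/((k + 6)*(11*k + 17)) after simplifying.
Factor: A=k + 3; B=k + 6; C=k + 17/11.
Set up (k + 3)·f(k+1) − (k + 5)·f(k) − (k + 17/11) = 0.
deg f ≤ 2 (via 1,1,1).
Solve for f: f(k) = k*(25*k + 43)/132 (degree 2 ≤ 2).
Certificate R = B(k−1)f/C = k*(k + 5)*(25*k + 43)/(12*(11*k + 17)) gives s_k = k*(-25*k - 43)/(12*(k + 3)*(k + 4)).
s_(k+1) − s_k = (-11*k - 17)/(k**3 + 12*k**2 + 47*k + 60) = t_k.
s_(n+1) = (-25*n**2 - 93*n - 68)/(12*(n**2 + 9*n + 20)) and s_(0) = 0, so S(n) = (-25*n**2 - 93*n - 68)/(12*(n**2 + 9*n + 20)).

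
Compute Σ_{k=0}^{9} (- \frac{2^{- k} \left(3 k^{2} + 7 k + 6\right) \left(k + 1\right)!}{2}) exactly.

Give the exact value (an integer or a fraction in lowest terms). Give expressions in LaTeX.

Σ = -2650717/2

t_(k+1)/t_k = (k + 2)*(7*k + 3*(k + 1)**2 + 13)/(2*(3*k**2 + 7*k + 6)).
So A=k/2 + 1 and B=1, with C=k**2 + 7*k/3 + 2.
Need (k/2 + 1)·f(k+1) − (1)·f(k) = k**2 + 7*k/3 + 2.
Degrees (1,0,2) ⇒ d ≤ 1.
A polynomial solution: f(k) = 2*(3*k + 4)/3.
So s_k = (B(k−1)f/C)·t_k = (2*(3*k + 4)/(3*k**2 + 7*k + 6))·t_k = -(3*k + 4)*factorial(k + 1)/2**k.
Verify: -(3*k**2 + 7*k + 6)*factorial(k + 1)/(2*2**k) matches t_k.
Evaluate s at k=10 and k=0: -2650725/2 and -4; difference -2650717/2.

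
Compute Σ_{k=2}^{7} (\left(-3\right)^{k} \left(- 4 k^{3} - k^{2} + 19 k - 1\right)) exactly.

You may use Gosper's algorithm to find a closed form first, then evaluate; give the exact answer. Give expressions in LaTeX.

Σ = 2335752

Ratio r(k) = 3*(-4*k**3 - 13*k**2 + 5*k + 13)/(4*k**3 + k**2 - 19*k + 1).
A = -3, B = 1, C = k**3 + k**2/4 - 19*k/4 + 1/4.
Need (-3)·f(k+1) − (1)·f(k) = k**3 + k**2/4 - 19*k/4 + 1/4.
Degrees (0,0,3) ⇒ d ≤ 3.
Solve for f: f(k) = -(k**3 - 2*k**2 - 4*k + 4)/4 (degree 3 ≤ 3).
So s_k = (B(k−1)f/C)·t_k = (-(k**3 - 2*k**2 - 4*k + 4)/(4*k**3 + k**2 - 19*k + 1))·t_k = (-3)**k*(k**3 - 2*k**2 - 4*k + 4).
Check: Δs_k = (-3)**k*(-4*k**3 - k**2 + 19*k - 1). ✓
Sum = s_(8) − s_(2); s_(8) = 2335716, s_(2) = -36 ⇒ 2335752.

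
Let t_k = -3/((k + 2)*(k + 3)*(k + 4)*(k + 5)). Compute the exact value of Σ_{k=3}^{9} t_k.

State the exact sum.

The ratio is (k + 2)/(k + 6).
Take A(k)=k + 2, B(k)=k + 6, C(k)=1.
f must satisfy (k + 2)·f(k+1) − (k + 5)·f(k) = 1.
d = 3 from the (1,1,0) case.
Match coefficients ⇒ f(k) = k*(k**2 + 9*k + 26)/72.
Certificate R = B(k−1)f/C = k*(k + 5)*(k**2 + 9*k + 26)/72 gives s_k = k*(-k**2 - 9*k - 26)/(24*(k + 2)*(k + 3)*(k + 4)).
Δs = -3/(k**4 + 14*k**3 + 71*k**2 + 154*k + 120), as required.
Sum = s_(10) − s_(3); s_(10) = -15/364, s_(3) = -31/840 ⇒ -47/10920.

Σ = -47/10920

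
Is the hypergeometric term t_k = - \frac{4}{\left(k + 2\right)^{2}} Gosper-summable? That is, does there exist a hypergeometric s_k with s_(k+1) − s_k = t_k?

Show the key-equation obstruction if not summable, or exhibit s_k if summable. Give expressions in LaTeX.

No — key equation has no polynomial f.

Ratio r(k) = (k + 2)**2/(k + 3)**2.
Take A(k)=k**2 + 4*k + 4, B(k)=k**2 + 6*k + 9, C(k)=1.
f must satisfy (k**2 + 4*k + 4)·f(k+1) − (k**2 + 4*k + 4)·f(k) = 1.
deg f ≤ 0 (via 2,2,0).
Write f(k) = c0. Then LHS − RHS = -1, requiring -1 = 0: contradictory. No certificate.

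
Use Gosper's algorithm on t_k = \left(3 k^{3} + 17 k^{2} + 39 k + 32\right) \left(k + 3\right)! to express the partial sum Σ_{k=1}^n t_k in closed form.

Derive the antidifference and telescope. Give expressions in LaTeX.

S(n) = 3 n^{2} \left(n + 4\right)! + 8 n \left(n + 4\right)! + 9 \left(n + 4\right)! - 216

Step 1: r(k) = (3*k**4 + 38*k**3 + 186*k**2 + 419*k + 364)/(3*k**3 + 17*k**2 + 39*k + 32).
Take A(k)=k + 4, B(k)=1, C(k)=k**3 + 17*k**2/3 + 13*k + 32/3.
Solve (k + 4)·f(k+1) − (1)·f(k) = k**3 + 17*k**2/3 + 13*k + 32/3.
deg f ≤ 2 (via 1,0,3).
Coefficient equations give f(k) = (3*k**2 + 2*k + 4)/3.
Certificate R = B(k−1)f/C = (3*k**2 + 2*k + 4)/(3*k**3 + 17*k**2 + 39*k + 32) gives s_k = (3*k**2 + 2*k + 4)*factorial(k + 3).
Check: Δs_k = (3*k**3 + 17*k**2 + 39*k + 32)*factorial(k + 3). ✓
Evaluate: s_(n+1) = (3*n**2 + 8*n + 9)*factorial(n + 4); subtract s_(1) = 216 ⇒ S(n) = 3*n**2*factorial(n + 4) + 8*n*factorial(n + 4) + 9*factorial(n + 4) - 216.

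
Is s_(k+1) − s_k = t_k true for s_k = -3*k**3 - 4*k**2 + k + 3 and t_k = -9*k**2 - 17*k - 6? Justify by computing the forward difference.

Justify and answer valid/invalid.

s_(k+1) = k - 3*(k + 1)**3 - 4*(k + 1)**2 + 4
s_(k+1) − s_k = -9*k**2 - 17*k - 6
(s_(k+1) − s_k) − t_k = 0

valid (s_(k+1) − s_k reduces to t_k)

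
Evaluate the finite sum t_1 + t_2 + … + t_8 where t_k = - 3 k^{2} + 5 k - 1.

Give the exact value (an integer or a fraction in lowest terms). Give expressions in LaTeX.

t_(k+1)/t_k = (3*k**2 + k - 1)/(3*k**2 - 5*k + 1).
A = 1, B = 1, C = k**2 - 5*k/3 + 1/3.
Solve (1)·f(k+1) − (1)·f(k) = k**2 - 5*k/3 + 1/3.
Bound: deg f ≤ 3.
Match coefficients ⇒ f(k) = k*(k - 2)**2/3.
Get s_k = R·t_k = k*(-k**2 + 4*k - 4) with R(k) = B(k−1)f(k)/C(k) = k*(k - 2)**2/(3*k**2 - 5*k + 1).
Check: Δs_k = -3*k**2 + 5*k - 1. ✓
Sum = s_(9) − s_(1); s_(9) = -441, s_(1) = -1 ⇒ -440.

Σ = -440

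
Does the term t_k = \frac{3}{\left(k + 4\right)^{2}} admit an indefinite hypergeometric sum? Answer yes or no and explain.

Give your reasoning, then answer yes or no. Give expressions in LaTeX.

No — key equation has no polynomial f.

The ratio is (k + 4)**2/(k + 5)**2.
Factor: A=k**2 + 8*k + 16; B=k**2 + 10*k + 25; C=1.
Set up (k**2 + 8*k + 16)·f(k+1) − (k**2 + 8*k + 16)·f(k) − (1) = 0.
Bound: deg f ≤ 0.
f = c0 ⇒ A·f(k+1) − B(k−1)·f(k) − C = -1. The system {-1 = 0} is inconsistent; no antidifference.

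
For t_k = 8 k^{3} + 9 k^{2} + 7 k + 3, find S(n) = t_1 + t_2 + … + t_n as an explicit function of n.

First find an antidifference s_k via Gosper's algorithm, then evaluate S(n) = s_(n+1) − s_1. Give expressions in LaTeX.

Compute t_(k+1)/t_k: get (8*k**3 + 33*k**2 + 49*k + 27)/(8*k**3 + 9*k**2 + 7*k + 3).
Take A(k)=1, B(k)=1, C(k)=k**3 + 9*k**2/8 + 7*k/8 + 3/8.
Solve (1)·f(k+1) − (1)·f(k) = k**3 + 9*k**2/8 + 7*k/8 + 3/8.
Bound: deg f ≤ 4.
Coefficient equations give f(k) = k*(2*k + 1)*(k**2 - k + 1)/8.
Get s_k = R·t_k = k*(2*k**3 - k**2 + k + 1) with R(k) = B(k−1)f(k)/C(k) = k*(2*k + 1)*(k**2 - k + 1)/(8*k**3 + 9*k**2 + 7*k + 3).
s_(k+1) − s_k = 8*k**3 + 9*k**2 + 7*k + 3 = t_k.
Evaluate: s_(n+1) = 2*n**4 + 7*n**3 + 10*n**2 + 8*n + 3; subtract s_(1) = 3 ⇒ S(n) = n*(2*n**3 + 7*n**2 + 10*n + 8).

S(n) = n \left(2 n^{3} + 7 n^{2} + 10 n + 8\right)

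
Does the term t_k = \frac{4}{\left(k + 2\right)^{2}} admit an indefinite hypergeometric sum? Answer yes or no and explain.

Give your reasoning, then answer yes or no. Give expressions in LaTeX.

Ratio r(k) = (k + 2)**2/(k + 3)**2.
A = k**2 + 4*k + 4, B = k**2 + 6*k + 9, C = 1.
Solve (k**2 + 4*k + 4)·f(k+1) − (k**2 + 4*k + 4)·f(k) = 1.
Degrees (2,2,0) ⇒ d ≤ 0.
Write f(k) = c0. Then LHS − RHS = -1, requiring -1 = 0: contradictory. No certificate.

No; the coefficient equations for f are inconsistent.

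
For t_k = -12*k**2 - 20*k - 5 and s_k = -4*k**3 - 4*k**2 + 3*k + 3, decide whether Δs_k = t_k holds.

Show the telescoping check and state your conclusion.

Valid — Δs_k = t_k.

s_(k+1) = -4*k**3 - 16*k**2 - 17*k - 2
s_(k+1) − s_k = -12*k**2 - 20*k - 5
(s_(k+1) − s_k) − t_k = 0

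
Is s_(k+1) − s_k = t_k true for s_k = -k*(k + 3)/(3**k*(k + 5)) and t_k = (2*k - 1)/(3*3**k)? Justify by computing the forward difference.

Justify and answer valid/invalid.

Invalid: residual 2*(-2*k**2 - 12*k + 5)/(3*3**k*(k**2 + 11*k + 30)) ≠ 0.

s_(k+1) = -(k + 1)*(k + 4)/(3*3**k*(k + 6))
s_(k+1) − s_k = (2*k**3 + 17*k**2 + 25*k - 20)/(3*3**k*(k**2 + 11*k + 30))
(s_(k+1) − s_k) − t_k = 2*(-2*k**2 - 12*k + 5)/(3*3**k*(k**2 + 11*k + 30))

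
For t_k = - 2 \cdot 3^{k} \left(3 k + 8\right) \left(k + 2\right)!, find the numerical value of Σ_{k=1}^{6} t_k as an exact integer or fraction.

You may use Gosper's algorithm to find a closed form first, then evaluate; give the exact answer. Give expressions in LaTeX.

The ratio is 3*(k + 3)*(3*k + 11)/(3*k + 8).
Gosper form: A/B · C(k+1)/C(k) with A=3*k + 9, B=1, C=k + 8/3.
Set up (3*k + 9)·f(k+1) − (1)·f(k) − (k + 8/3) = 0.
From deg A=1, deg B=0, deg C=1: d=0.
Solving with deg f ≤ 0: f(k) = 1/3.
Certificate R = B(k−1)f/C = 1/(3*k + 8) gives s_k = -2*3**k*factorial(k + 2).
s_(k+1) − s_k = -2*3**k*(3*k + 8)*factorial(k + 2) = t_k.
Evaluate s at k=7 and k=1: -1587237120 and -36; difference -1587237084.

Σ = -1587237084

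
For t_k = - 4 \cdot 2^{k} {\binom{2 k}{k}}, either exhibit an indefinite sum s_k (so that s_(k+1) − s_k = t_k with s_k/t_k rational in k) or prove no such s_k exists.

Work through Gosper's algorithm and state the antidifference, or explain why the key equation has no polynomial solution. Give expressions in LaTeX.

Ratio r(k) = 4*(2*k + 1)/(k + 1).
So A=8*k + 4 and B=k + 1, with C=1.
Need (8*k + 4)·f(k+1) − (k)·f(k) = 1.
From deg A=1, deg B=1, deg C=0: d=-1.
Negative degree bound (-1): no f exists, t_k not Gosper-summable.

none (Gosper's algorithm certifies no s_k)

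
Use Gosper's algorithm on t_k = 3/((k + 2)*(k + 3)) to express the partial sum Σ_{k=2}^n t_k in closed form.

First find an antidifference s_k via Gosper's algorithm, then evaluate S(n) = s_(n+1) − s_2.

S(n) = 3*(n - 1)/(4*(n + 3))

r(k) = (k + 2)/(k + 4) after simplifying.
Factor: A=k + 2; B=k + 4; C=1.
f must satisfy (k + 2)·f(k+1) − (k + 3)·f(k) = 1.
Degrees (1,1,0) ⇒ d ≤ 1.
Match coefficients ⇒ f(k) = k/2.
R(k) = B(k−1)·f(k)/C(k) = k*(k + 3)/2; s_k = R·t_k = 3*k/(2*(k + 2)).
Δs = 3/(k**2 + 5*k + 6), as required.
s_(n+1) = 3*(n + 1)/(2*(n + 3)) and s_(2) = 3/4, so S(n) = 3*(n - 1)/(4*(n + 3)).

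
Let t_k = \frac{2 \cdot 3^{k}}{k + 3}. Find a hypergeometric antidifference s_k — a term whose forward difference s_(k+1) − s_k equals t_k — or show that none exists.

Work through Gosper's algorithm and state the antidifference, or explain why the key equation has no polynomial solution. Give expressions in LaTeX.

Ratio r(k) = 3*(k + 3)/(k + 4).
A = 3*k + 9, B = k + 4, C = 1.
f must satisfy (3*k + 9)·f(k+1) − (k + 3)·f(k) = 1.
Bound: deg f ≤ -1.
Bound -1 < 0, so the key equation has no polynomial solution.

not Gosper-summable; s_k does not exist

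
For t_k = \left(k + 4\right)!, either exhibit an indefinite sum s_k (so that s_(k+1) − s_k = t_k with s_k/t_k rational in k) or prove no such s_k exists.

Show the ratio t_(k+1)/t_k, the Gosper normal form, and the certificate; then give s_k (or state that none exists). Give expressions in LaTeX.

r(k) = k + 5 after simplifying.
Take A(k)=k + 5, B(k)=1, C(k)=1.
Solve (k + 5)·f(k+1) − (1)·f(k) = 1.
Bound: deg f ≤ -1.
deg f ≤ -1 is impossible — no certificate.

no hypergeometric antidifference exists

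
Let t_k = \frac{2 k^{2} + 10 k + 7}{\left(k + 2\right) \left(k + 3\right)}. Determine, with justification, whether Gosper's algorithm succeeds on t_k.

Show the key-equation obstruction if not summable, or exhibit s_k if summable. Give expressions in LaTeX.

Yes. s_k = \frac{k \left(4 k + 3\right)}{2 \left(k + 2\right)}.

The ratio is (k + 2)*(10*k + 2*(k + 1)**2 + 17)/((k + 4)*(2*k**2 + 10*k + 7)).
A = k + 2, B = k + 4, C = k**2 + 5*k + 7/2.
Key eq: (k + 2)·f(k+1) = (k + 3)·f(k) + (k**2 + 5*k + 7/2).
Degrees (1,1,2) ⇒ d ≤ 2.
Match coefficients ⇒ f(k) = k*(4*k + 3)/4.
R(k) = B(k−1)·f(k)/C(k) = k*(k + 3)*(4*k + 3)/(2*(2*k**2 + 10*k + 7)); s_k = R·t_k = k*(4*k + 3)/(2*(k + 2)).
s_(k+1) − s_k = (2*k**2 + 10*k + 7)/(k**2 + 5*k + 6) = t_k.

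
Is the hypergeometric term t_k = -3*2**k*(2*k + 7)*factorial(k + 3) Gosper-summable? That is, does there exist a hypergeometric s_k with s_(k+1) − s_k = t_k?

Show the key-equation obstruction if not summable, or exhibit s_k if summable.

Yes. s_k = -3*2**k*factorial(k + 3).

Compute t_(k+1)/t_k: get 2*(k + 4)*(2*k + 9)/(2*k + 7).
Take A(k)=2*k + 8, B(k)=1, C(k)=k + 7/2.
f must satisfy (2*k + 8)·f(k+1) − (1)·f(k) = k + 7/2.
From deg A=1, deg B=0, deg C=1: d=0.
Solve for f: f(k) = 1/2 (degree 0 ≤ 0).
Then R = B(k−1)f/C = 1/(2*k + 7), so s_k = R(k)·t_k = -3*2**k*factorial(k + 3).
Verify: -3*2**k*(2*k + 7)*factorial(k + 3) matches t_k.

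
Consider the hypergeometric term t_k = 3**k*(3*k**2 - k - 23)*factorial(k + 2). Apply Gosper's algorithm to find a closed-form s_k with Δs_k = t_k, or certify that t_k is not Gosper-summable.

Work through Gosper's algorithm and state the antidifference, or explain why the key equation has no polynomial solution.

Step 1: r(k) = 3*(k + 3)*(k - 3*(k + 1)**2 + 24)/(-3*k**2 + k + 23).
Gosper form: A/B · C(k+1)/C(k) with A=3*k + 9, B=1, C=k**2 - k/3 - 23/3.
Key eq: (3*k + 9)·f(k+1) = (1)·f(k) + (k**2 - k/3 - 23/3).
d = 1 from the (1,0,2) case.
Coefficient equations give f(k) = (k - 4)/3.
R(k) = B(k−1)·f(k)/C(k) = (k - 4)/(3*k**2 - k - 23); s_k = R·t_k = 3**k*(k - 4)*factorial(k + 2).
Verify: 3**k*(3*k**2 - k - 23)*factorial(k + 2) matches t_k.

s_k = 3**k*(k - 4)*factorial(k + 2)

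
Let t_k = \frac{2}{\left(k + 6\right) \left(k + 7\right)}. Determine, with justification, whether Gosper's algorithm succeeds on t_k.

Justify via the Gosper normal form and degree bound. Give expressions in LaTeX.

Yes. s_k = \frac{k}{3 \left(k + 6\right)}.

Compute t_(k+1)/t_k: get (k + 6)/(k + 8).
So A=k + 6 and B=k + 8, with C=1.
Need (k + 6)·f(k+1) − (k + 7)·f(k) = 1.
d = 1 from the (1,1,0) case.
Solve for f: f(k) = k/6 (degree 1 ≤ 1).
R(k) = B(k−1)·f(k)/C(k) = k*(k + 7)/6; s_k = R·t_k = k/(3*(k + 6)).
Verify: 2/(k**2 + 13*k + 42) matches t_k.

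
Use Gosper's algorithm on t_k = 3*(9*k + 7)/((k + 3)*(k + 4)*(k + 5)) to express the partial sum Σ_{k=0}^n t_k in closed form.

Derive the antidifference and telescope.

Ratio r(k) = (k + 3)*(9*k + 16)/((k + 6)*(9*k + 7)).
Gosper form: A/B · C(k+1)/C(k) with A=k + 3, B=k + 6, C=k + 7/9.
f must satisfy (k + 3)·f(k+1) − (k + 5)·f(k) = k + 7/9.
From deg A=1, deg B=1, deg C=1: d=2.
Solve for f: f(k) = k*(17*k + 11)/108 (degree 2 ≤ 2).
Then R = B(k−1)f/C = k*(k + 5)*(17*k + 11)/(12*(9*k + 7)), so s_k = R(k)·t_k = k*(17*k + 11)/(4*(k + 3)*(k + 4)).
Δs = 3*(9*k + 7)/(k**3 + 12*k**2 + 47*k + 60), as required.
s_(n+1) = (17*n**2 + 45*n + 28)/(4*(n**2 + 9*n + 20)) and s_(0) = 0, so S(n) = (17*n**2 + 45*n + 28)/(4*(n**2 + 9*n + 20)).

S(n) = (17*n**2 + 45*n + 28)/(4*(n**2 + 9*n + 20))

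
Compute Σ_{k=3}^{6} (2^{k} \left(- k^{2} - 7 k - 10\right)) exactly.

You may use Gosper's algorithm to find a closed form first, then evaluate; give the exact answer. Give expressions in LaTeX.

Σ = -9056

Ratio r(k) = 2*(k**2 + 9*k + 18)/(k**2 + 7*k + 10).
Normal form (A,B,C) = (2, 1, k**2 + 7*k + 10).
Need (2)·f(k+1) − (1)·f(k) = k**2 + 7*k + 10.
deg f ≤ 2 (via 0,0,2).
Solve for f: f(k) = (k + 1)*(k + 2) (degree 2 ≤ 2).
Get s_k = R·t_k = 2**k*(-k**2 - 3*k - 2) with R(k) = B(k−1)f(k)/C(k) = (k + 1)/(k + 5).
Check: Δs_k = 2**k*(-k**2 - 7*k - 10). ✓
Σ_(k=3)^(6) t_k = s_(7) − s_(3) = -9216 − (-160) = -9056.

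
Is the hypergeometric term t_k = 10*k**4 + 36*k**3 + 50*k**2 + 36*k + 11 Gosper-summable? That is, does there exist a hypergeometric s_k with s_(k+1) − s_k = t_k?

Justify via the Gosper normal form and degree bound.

r(k) = (10*k**4 + 76*k**3 + 218*k**2 + 284*k + 143)/(10*k**4 + 36*k**3 + 50*k**2 + 36*k + 11) after simplifying.
Normal form (A,B,C) = (1, 1, k**4 + 18*k**3/5 + 5*k**2 + 18*k/5 + 11/10).
Need (1)·f(k+1) − (1)·f(k) = k**4 + 18*k**3/5 + 5*k**2 + 18*k/5 + 11/10.
d = 5 from the (0,0,4) case.
Solve for f: f(k) = k*(2*k**4 + 4*k**3 + 2*k**2 + 2*k + 1)/10 (degree 5 ≤ 5).
Get s_k = R·t_k = k*(2*k**4 + 4*k**3 + 2*k**2 + 2*k + 1) with R(k) = B(k−1)f(k)/C(k) = k*(2*k**4 + 4*k**3 + 2*k**2 + 2*k + 1)/(10*k**4 + 36*k**3 + 50*k**2 + 36*k + 11).
Verify: 10*k**4 + 36*k**3 + 50*k**2 + 36*k + 11 matches t_k.

Yes. s_k = k*(2*k**4 + 4*k**3 + 2*k**2 + 2*k + 1).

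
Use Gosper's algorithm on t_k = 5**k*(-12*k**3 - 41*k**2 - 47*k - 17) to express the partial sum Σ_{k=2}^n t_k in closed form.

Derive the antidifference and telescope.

S(n) = -15*5**n*n**3 - 40*5**n*n**2 - 50*5**n*n - 15*5**n + 600

Ratio r(k) = 5*(12*k**3 + 77*k**2 + 165*k + 117)/(12*k**3 + 41*k**2 + 47*k + 17).
Factor: A=5; B=1; C=k**3 + 41*k**2/12 + 47*k/12 + 17/12.
Need (5)·f(k+1) − (1)·f(k) = k**3 + 41*k**2/12 + 47*k/12 + 17/12.
Bound: deg f ≤ 3.
Solve for f: f(k) = (3*k**3 - k**2 + 3*k - 2)/12 (degree 3 ≤ 3).
R(k) = B(k−1)·f(k)/C(k) = (3*k**3 - k**2 + 3*k - 2)/(12*k**3 + 41*k**2 + 47*k + 17); s_k = R·t_k = 5**k*(-3*k**3 + k**2 - 3*k + 2).
Check: Δs_k = 5**k*(-12*k**3 - 41*k**2 - 47*k - 17). ✓
s_(n+1) = 5**(n + 1)*(-3*n**3 - 8*n**2 - 10*n - 3) and s_(2) = -600, so S(n) = -15*5**n*n**3 - 40*5**n*n**2 - 50*5**n*n - 15*5**n + 600.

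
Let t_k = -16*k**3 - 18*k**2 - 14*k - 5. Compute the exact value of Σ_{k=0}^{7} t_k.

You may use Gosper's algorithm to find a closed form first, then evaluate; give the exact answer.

Σ = -15496

The ratio is (16*k**3 + 66*k**2 + 98*k + 53)/(16*k**3 + 18*k**2 + 14*k + 5).
Take A(k)=1, B(k)=1, C(k)=k**3 + 9*k**2/8 + 7*k/8 + 5/16.
Solve (1)·f(k+1) − (1)·f(k) = k**3 + 9*k**2/8 + 7*k/8 + 5/16.
d = 4 from the (0,0,3) case.
A polynomial solution: f(k) = k*(4*k**3 - 2*k**2 + 2*k + 1)/16.
Certificate R = B(k−1)f/C = k*(4*k**3 - 2*k**2 + 2*k + 1)/(16*k**3 + 18*k**2 + 14*k + 5) gives s_k = k*(-4*k**3 + 2*k**2 - 2*k - 1).
s_(k+1) − s_k = -16*k**3 - 18*k**2 - 14*k - 5 = t_k.
Evaluate s at k=8 and k=0: -15496 and 0; difference -15496.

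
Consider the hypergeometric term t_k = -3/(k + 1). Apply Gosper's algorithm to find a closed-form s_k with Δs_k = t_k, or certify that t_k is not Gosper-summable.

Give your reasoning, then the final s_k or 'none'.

r(k) = (k + 1)/(k + 2) after simplifying.
Gosper form: A/B · C(k+1)/C(k) with A=k + 1, B=k + 2, C=1.
Key eq: (k + 1)·f(k+1) = (k + 1)·f(k) + (1).
deg f ≤ 0 (via 1,1,0).
Generic f = c0 gives residual -1; -1 = 0 cannot hold, so t_k is not Gosper-summable.

not Gosper-summable; s_k does not exist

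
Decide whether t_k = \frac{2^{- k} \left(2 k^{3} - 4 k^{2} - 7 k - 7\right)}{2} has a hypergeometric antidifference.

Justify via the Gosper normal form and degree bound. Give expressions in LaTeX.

r(k) = (k**3 + k**2 - 9*k/2 - 8)/(2*k**3 - 4*k**2 - 7*k - 7) after simplifying.
Take A(k)=1/2, B(k)=1, C(k)=k**3 - 2*k**2 - 7*k/2 - 7/2.
f must satisfy (1/2)·f(k+1) − (1)·f(k) = k**3 - 2*k**2 - 7*k/2 - 7/2.
Bound: deg f ≤ 3.
A polynomial solution: f(k) = -k*(2*k**2 + 2*k + 3).
So s_k = (B(k−1)f/C)·t_k = (-2*k*(2*k**2 + 2*k + 3)/(2*k**3 - 4*k**2 - 7*k - 7))·t_k = k*(-2*k**2 - 2*k - 3)/2**k.
Check: Δs_k = (2*k**3 - 4*k**2 - 7*k - 7)/(2*2**k). ✓

Yes. s_k = 2^{- k} k \left(- 2 k^{2} - 2 k - 3\right).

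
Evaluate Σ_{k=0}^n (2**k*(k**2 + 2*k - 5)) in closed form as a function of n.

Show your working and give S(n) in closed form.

S(n) = 2**(n + 1)*n**2 - 2**(n + 3) + 3

t_(k+1)/t_k = 2*(k**2 + 4*k - 2)/(k**2 + 2*k - 5).
A = 2, B = 1, C = k**2 + 2*k - 5.
Key eq: (2)·f(k+1) = (1)·f(k) + (k**2 + 2*k - 5).
From deg A=0, deg B=0, deg C=2: d=2.
Coefficient equations give f(k) = (k - 3)*(k + 1).
Get s_k = R·t_k = 2**k*(k**2 - 2*k - 3) with R(k) = B(k−1)f(k)/C(k) = (k - 3)*(k + 1)/(k**2 + 2*k - 5).
Δs = 2**k*(k**2 + 2*k - 5), as required.
s_(n+1) = 2**(n + 1)*(n**2 - 4) and s_(0) = -3, so S(n) = 2**(n + 1)*n**2 - 2**(n + 3) + 3.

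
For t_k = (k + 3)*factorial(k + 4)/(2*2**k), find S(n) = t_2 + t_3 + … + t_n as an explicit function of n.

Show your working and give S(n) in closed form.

S(n) = -180 + factorial(n + 5)/(2*2**n)

r(k) = (k + 4)*(k + 5)/(2*(k + 3)) after simplifying.
Factor: A=k/2 + 5/2; B=1; C=k + 3.
Set up (k/2 + 5/2)·f(k+1) − (1)·f(k) − (k + 3) = 0.
From deg A=1, deg B=0, deg C=1: d=0.
A polynomial solution: f(k) = 2.
Then R = B(k−1)f/C = 2/(k + 3), so s_k = R(k)·t_k = factorial(k + 4)/2**k.
s_(k+1) − s_k = (k + 3)*factorial(k + 4)/(2*2**k) = t_k.
Telescope: S(n) = s_(n+1) − s_(2) = 2**(-n - 1)*factorial(n + 5) − (180) = -180 + factorial(n + 5)/(2*2**n).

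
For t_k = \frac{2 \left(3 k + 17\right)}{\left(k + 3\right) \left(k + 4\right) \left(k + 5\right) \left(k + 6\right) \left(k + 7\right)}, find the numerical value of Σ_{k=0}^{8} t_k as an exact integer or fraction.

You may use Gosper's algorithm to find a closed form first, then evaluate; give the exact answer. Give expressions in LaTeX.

Compute t_(k+1)/t_k: get (k + 3)*(3*k + 20)/((k + 8)*(3*k + 17)).
Gosper form: A/B · C(k+1)/C(k) with A=k + 3, B=k + 8, C=k + 17/3.
Set up (k + 3)·f(k+1) − (k + 7)·f(k) − (k + 17/3) = 0.
Degrees (1,1,1) ⇒ d ≤ 4.
Solve for f: f(k) = k*(k + 5)*(k**2 + 13*k + 54)/216 (degree 4 ≤ 4).
So s_k = (B(k−1)f/C)·t_k = (k*(k + 5)*(k + 7)*(k**2 + 13*k + 54)/(72*(3*k + 17)))·t_k = k*(k**2 + 13*k + 54)/(36*(k**3 + 13*k**2 + 54*k + 72)).
Δs = 2*(3*k + 17)/(k**5 + 25*k**4 + 245*k**3 + 1175*k**2 + 2754*k + 2520), as required.
Evaluate s at k=9 and k=0: 7/260 and 0; difference 7/260.

Σ = 7/260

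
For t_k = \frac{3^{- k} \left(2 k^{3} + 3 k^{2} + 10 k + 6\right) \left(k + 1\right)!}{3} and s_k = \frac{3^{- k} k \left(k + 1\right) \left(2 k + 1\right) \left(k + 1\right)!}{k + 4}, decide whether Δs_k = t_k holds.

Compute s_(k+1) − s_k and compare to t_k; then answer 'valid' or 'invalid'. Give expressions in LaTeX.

Invalid: residual - \frac{3^{- k} \left(2 k^{4} + 11 k^{3} + 16 k^{2} + 43 k + 24\right) \left(k + 1\right)!}{\left(k + 4\right) \left(k + 5\right)} ≠ 0.

s_(k+1) = (k + 1)*(k + 2)*(2*k + 3)*factorial(k + 2)/(3*3**k*(k + 5))
s_(k+1) − s_k = (k + 1)*(2*k**4 + 13*k**3 + 31*k**2 + 77*k + 48)*factorial(k + 1)/(3*3**k*(k + 4)*(k + 5))
(s_(k+1) − s_k) − t_k = -(2*k**4 + 11*k**3 + 16*k**2 + 43*k + 24)*factorial(k + 1)/(3**k*(k + 4)*(k + 5))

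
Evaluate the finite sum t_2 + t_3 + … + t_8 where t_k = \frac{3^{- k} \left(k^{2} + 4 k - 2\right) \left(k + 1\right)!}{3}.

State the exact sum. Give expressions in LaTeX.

Ratio r(k) = (k + 2)*(4*k + (k + 1)**2 + 2)/(3*(k**2 + 4*k - 2)).
Factor: A=k/3 + 2/3; B=1; C=k**2 + 4*k - 2.
Need (k/3 + 2/3)·f(k+1) − (1)·f(k) = k**2 + 4*k - 2.
Bound: deg f ≤ 1.
A polynomial solution: f(k) = 3*(k + 4).
Then R = B(k−1)f/C = 3*(k + 4)/(k**2 + 4*k - 2), so s_k = R(k)·t_k = (k + 4)*factorial(k + 1)/3**k.
Δs = (k**2 + 4*k - 2)*factorial(k + 1)/(3*3**k), as required.
Σ_(k=2)^(8) t_k = s_(9) − s_(2) = 582400/243 − (4) = 581428/243.

Σ = 581428/243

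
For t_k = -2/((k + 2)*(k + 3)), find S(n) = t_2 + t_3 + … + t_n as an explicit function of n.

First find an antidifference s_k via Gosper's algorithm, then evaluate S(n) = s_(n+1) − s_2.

Step 1: r(k) = (k + 2)/(k + 4).
So A=k + 2 and B=k + 4, with C=1.
Key eq: (k + 2)·f(k+1) = (k + 3)·f(k) + (1).
Degrees (1,1,0) ⇒ d ≤ 1.
Solve for f: f(k) = k/2 (degree 1 ≤ 1).
Certificate R = B(k−1)f/C = k*(k + 3)/2 gives s_k = -k/(k + 2).
Check: Δs_k = -2/(k**2 + 5*k + 6). ✓
Evaluate: s_(n+1) = (-n - 1)/(n + 3); subtract s_(2) = -1/2 ⇒ S(n) = (1 - n)/(2*(n + 3)).

S(n) = (1 - n)/(2*(n + 3))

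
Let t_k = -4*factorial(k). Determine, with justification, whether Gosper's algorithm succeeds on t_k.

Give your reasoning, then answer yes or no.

Compute t_(k+1)/t_k: get k + 1.
Gosper form: A/B · C(k+1)/C(k) with A=k + 1, B=1, C=1.
Key eq: (k + 1)·f(k+1) = (1)·f(k) + (1).
Bound: deg f ≤ -1.
Bound -1 < 0, so the key equation has no polynomial solution.

No. Not Gosper-summable.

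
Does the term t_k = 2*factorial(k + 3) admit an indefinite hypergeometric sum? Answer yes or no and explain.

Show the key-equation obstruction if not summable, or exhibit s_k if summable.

t_(k+1)/t_k = k + 4.
Factor: A=k + 4; B=1; C=1.
Key eq: (k + 4)·f(k+1) = (1)·f(k) + (1).
Bound: deg f ≤ -1.
Negative degree bound (-1): no f exists, t_k not Gosper-summable.

No — negative degree bound, so no certificate f.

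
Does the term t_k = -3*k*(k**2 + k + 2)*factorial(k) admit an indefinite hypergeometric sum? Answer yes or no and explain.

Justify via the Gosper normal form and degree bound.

Yes. s_k = -3*k*(k - 1)*factorial(k).

Step 1: r(k) = (k + 1)**2*(k + (k + 1)**2 + 3)/(k*(k**2 + k + 2)).
A = k + 1, B = 1, C = k**3 + k**2 + 2*k.
Key eq: (k + 1)·f(k+1) = (1)·f(k) + (k**3 + k**2 + 2*k).
Degrees (1,0,3) ⇒ d ≤ 2.
Solve for f: f(k) = k*(k - 1) (degree 2 ≤ 2).
R(k) = B(k−1)·f(k)/C(k) = (k - 1)/(k**2 + k + 2); s_k = R·t_k = -3*k*(k - 1)*factorial(k).
Check: Δs_k = -3*k*(k**2 + k + 2)*factorial(k). ✓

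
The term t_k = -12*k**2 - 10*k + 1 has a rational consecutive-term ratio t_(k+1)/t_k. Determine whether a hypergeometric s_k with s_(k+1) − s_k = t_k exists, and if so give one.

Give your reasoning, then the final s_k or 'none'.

s_k = k*(-4*k**2 + k + 4)

r(k) = (12*k**2 + 34*k + 21)/(12*k**2 + 10*k - 1) after simplifying.
Factor: A=1; B=1; C=k**2 + 5*k/6 - 1/12.
Solve (1)·f(k+1) − (1)·f(k) = k**2 + 5*k/6 - 1/12.
From deg A=0, deg B=0, deg C=2: d=3.
A polynomial solution: f(k) = k*(4*k**2 - k - 4)/12.
Then R = B(k−1)f/C = k*(4*k**2 - k - 4)/(12*k**2 + 10*k - 1), so s_k = R(k)·t_k = k*(-4*k**2 + k + 4).
Δs = -12*k**2 - 10*k + 1, as required.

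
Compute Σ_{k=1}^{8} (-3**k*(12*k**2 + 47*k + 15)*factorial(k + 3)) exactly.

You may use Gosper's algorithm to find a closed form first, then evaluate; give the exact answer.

The ratio is 3*(12*k**3 + 119*k**2 + 358*k + 296)/(12*k**2 + 47*k + 15).
Normal form (A,B,C) = (3*k + 12, 1, k**2 + 47*k/12 + 5/4).
Key eq: (3*k + 12)·f(k+1) = (1)·f(k) + (k**2 + 47*k/12 + 5/4).
From deg A=1, deg B=0, deg C=2: d=1.
Solving with deg f ≤ 1: f(k) = (4*k - 3)/12.
Then R = B(k−1)f/C = (4*k - 3)/(12*k**2 + 47*k + 15), so s_k = R(k)·t_k = -3**k*(4*k - 3)*factorial(k + 3).
Δs = -3**k*(12*k**2 + 47*k + 15)*factorial(k + 3), as required.
Σ_(k=1)^(8) t_k = s_(9) − s_(1) = -311130220262400 − (-72) = -311130220262328.

Σ = -311130220262328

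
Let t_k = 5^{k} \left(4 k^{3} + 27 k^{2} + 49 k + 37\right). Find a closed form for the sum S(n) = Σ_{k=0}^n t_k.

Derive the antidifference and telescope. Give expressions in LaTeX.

r(k) = 5*(4*k**3 + 39*k**2 + 115*k + 117)/(4*k**3 + 27*k**2 + 49*k + 37) after simplifying.
Take A(k)=5, B(k)=1, C(k)=k**3 + 27*k**2/4 + 49*k/4 + 37/4.
Solve (5)·f(k+1) − (1)·f(k) = k**3 + 27*k**2/4 + 49*k/4 + 37/4.
From deg A=0, deg B=0, deg C=3: d=3.
A polynomial solution: f(k) = (k + 3)*(k**2 + 1)/4.
Then R = B(k−1)f/C = (k + 3)*(k**2 + 1)/(4*k**3 + 27*k**2 + 49*k + 37), so s_k = R(k)·t_k = 5**k*(k**3 + 3*k**2 + k + 3).
Verify: 5**k*(4*k**3 + 27*k**2 + 49*k + 37) matches t_k.
Telescope: S(n) = s_(n+1) − s_(0) = 5**(n + 1)*(n**3 + 6*n**2 + 10*n + 8) − (3) = 5*5**n*n**3 + 30*5**n*n**2 + 50*5**n*n + 40*5**n - 3.

S(n) = 5 \cdot 5^{n} n^{3} + 30 \cdot 5^{n} n^{2} + 50 \cdot 5^{n} n + 40 \cdot 5^{n} - 3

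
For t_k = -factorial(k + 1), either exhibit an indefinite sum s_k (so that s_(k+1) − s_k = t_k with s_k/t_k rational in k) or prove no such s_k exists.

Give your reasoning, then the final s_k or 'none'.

none — t_k is not Gosper-summable

Compute t_(k+1)/t_k: get k + 2.
Normal form (A,B,C) = (k + 2, 1, 1).
Need (k + 2)·f(k+1) − (1)·f(k) = 1.
Degrees (1,0,0) ⇒ d ≤ -1.
d = -1 < 0 ⇒ no nonzero polynomial f; not summable.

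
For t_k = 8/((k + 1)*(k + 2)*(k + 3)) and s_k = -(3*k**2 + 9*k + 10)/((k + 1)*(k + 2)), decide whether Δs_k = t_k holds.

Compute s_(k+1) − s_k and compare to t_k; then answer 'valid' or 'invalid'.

valid (s_(k+1) − s_k reduces to t_k)

s_(k+1) = (-9*k - 3*(k + 1)**2 - 19)/((k + 2)*(k + 3))
s_(k+1) − s_k = 8/(k**3 + 6*k**2 + 11*k + 6)
(s_(k+1) − s_k) − t_k = 0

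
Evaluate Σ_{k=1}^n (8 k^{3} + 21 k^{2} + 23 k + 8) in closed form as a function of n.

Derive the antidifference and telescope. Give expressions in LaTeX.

r(k) = (8*k**3 + 45*k**2 + 89*k + 60)/(8*k**3 + 21*k**2 + 23*k + 8) after simplifying.
Gosper form: A/B · C(k+1)/C(k) with A=1, B=1, C=k**3 + 21*k**2/8 + 23*k/8 + 1.
Set up (1)·f(k+1) − (1)·f(k) − (k**3 + 21*k**2/8 + 23*k/8 + 1) = 0.
d = 4 from the (0,0,3) case.
Match coefficients ⇒ f(k) = k**2*(2*k**2 + 3*k + 3)/8.
So s_k = (B(k−1)f/C)·t_k = (k**2*(2*k**2 + 3*k + 3)/(8*k**3 + 21*k**2 + 23*k + 8))·t_k = k**2*(2*k**2 + 3*k + 3).
s_(k+1) − s_k = 8*k**3 + 21*k**2 + 23*k + 8 = t_k.
Evaluate: s_(n+1) = 2*n**4 + 11*n**3 + 24*n**2 + 23*n + 8; subtract s_(1) = 8 ⇒ S(n) = n*(2*n**3 + 11*n**2 + 24*n + 23).

S(n) = n \left(2 n^{3} + 11 n^{2} + 24 n + 23\right)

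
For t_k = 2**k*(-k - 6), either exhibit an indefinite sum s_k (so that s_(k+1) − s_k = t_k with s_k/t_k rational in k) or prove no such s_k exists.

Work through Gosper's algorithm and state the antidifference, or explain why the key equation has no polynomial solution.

s_k = 2**k*(-k - 4)

Ratio r(k) = 2*(k + 7)/(k + 6).
So A=2 and B=1, with C=k + 6.
Set up (2)·f(k+1) − (1)·f(k) − (k + 6) = 0.
Bound: deg f ≤ 1.
Solving with deg f ≤ 1: f(k) = k + 4.
Certificate R = B(k−1)f/C = (k + 4)/(k + 6) gives s_k = 2**k*(-k - 4).
Δs = 2**k*(-k - 6), as required.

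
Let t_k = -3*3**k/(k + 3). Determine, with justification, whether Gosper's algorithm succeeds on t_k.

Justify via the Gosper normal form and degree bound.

No. Not Gosper-summable.

Ratio r(k) = 3*(k + 3)/(k + 4).
Take A(k)=3*k + 9, B(k)=k + 4, C(k)=1.
Need (3*k + 9)·f(k+1) − (k + 3)·f(k) = 1.
Degrees (1,1,0) ⇒ d ≤ -1.
deg f ≤ -1 is impossible — no certificate.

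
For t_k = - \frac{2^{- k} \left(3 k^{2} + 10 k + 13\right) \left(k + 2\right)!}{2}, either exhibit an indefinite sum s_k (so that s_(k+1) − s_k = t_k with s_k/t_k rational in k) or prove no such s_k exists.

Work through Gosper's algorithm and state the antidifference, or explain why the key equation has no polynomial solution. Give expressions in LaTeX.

s_k = - 2^{- k} \left(3 k + 4\right) \left(k + 2\right)!

Step 1: r(k) = (k + 3)*(10*k + 3*(k + 1)**2 + 23)/(2*(3*k**2 + 10*k + 13)).
Normal form (A,B,C) = (k/2 + 3/2, 1, k**2 + 10*k/3 + 13/3).
Key eq: (k/2 + 3/2)·f(k+1) = (1)·f(k) + (k**2 + 10*k/3 + 13/3).
From deg A=1, deg B=0, deg C=2: d=1.
Match coefficients ⇒ f(k) = 2*(3*k + 4)/3.
Certificate R = B(k−1)f/C = 2*(3*k + 4)/(3*k**2 + 10*k + 13) gives s_k = -(3*k + 4)*factorial(k + 2)/2**k.
Δs = -(3*k**2 + 10*k + 13)*factorial(k + 2)/(2*2**k), as required.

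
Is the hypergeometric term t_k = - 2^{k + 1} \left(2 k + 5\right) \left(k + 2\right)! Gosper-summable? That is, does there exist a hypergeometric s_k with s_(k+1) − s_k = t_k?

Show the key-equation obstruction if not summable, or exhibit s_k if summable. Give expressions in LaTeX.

Yes. s_k = - 2^{k + 1} \left(k + 2\right)!.

Step 1: r(k) = 2*(k + 3)*(2*k + 7)/(2*k + 5).
Normal form (A,B,C) = (2*k + 6, 1, k + 5/2).
Need (2*k + 6)·f(k+1) − (1)·f(k) = k + 5/2.
Bound: deg f ≤ 0.
Coefficient equations give f(k) = 1/2.
Then R = B(k−1)f/C = 1/(2*k + 5), so s_k = R(k)·t_k = -2**(k + 1)*factorial(k + 2).
Verify: -2**(k + 1)*(2*k + 5)*factorial(k + 2) matches t_k.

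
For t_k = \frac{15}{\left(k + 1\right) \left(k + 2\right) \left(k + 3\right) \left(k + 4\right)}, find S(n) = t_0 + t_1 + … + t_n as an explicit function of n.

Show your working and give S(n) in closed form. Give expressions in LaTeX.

S(n) = \frac{5 \left(n^{3} + 9 n^{2} + 26 n + 18\right)}{6 \left(n^{3} + 9 n^{2} + 26 n + 24\right)}

Ratio r(k) = (k + 1)/(k + 5).
Normal form (A,B,C) = (k + 1, k + 5, 1).
Key eq: (k + 1)·f(k+1) = (k + 4)·f(k) + (1).
deg f ≤ 3 (via 1,1,0).
A polynomial solution: f(k) = k*(k**2 + 6*k + 11)/18.
Then R = B(k−1)f/C = k*(k + 4)*(k**2 + 6*k + 11)/18, so s_k = R(k)·t_k = 5*k*(k**2 + 6*k + 11)/(6*(k + 1)*(k + 2)*(k + 3)).
s_(k+1) − s_k = 15/(k**4 + 10*k**3 + 35*k**2 + 50*k + 24) = t_k.
Evaluate: s_(n+1) = 5*(n**3 + 9*n**2 + 26*n + 18)/(6*(n**3 + 9*n**2 + 26*n + 24)); subtract s_(0) = 0 ⇒ S(n) = 5*(n**3 + 9*n**2 + 26*n + 18)/(6*(n**3 + 9*n**2 + 26*n + 24)).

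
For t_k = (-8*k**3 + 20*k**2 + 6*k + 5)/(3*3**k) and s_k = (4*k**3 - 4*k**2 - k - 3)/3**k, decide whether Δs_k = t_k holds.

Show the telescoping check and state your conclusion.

valid (s_(k+1) − s_k reduces to t_k)

s_(k+1) = (4*k**3 + 8*k**2 + 3*k - 4)/(3*3**k)
s_(k+1) − s_k = (-8*k**3 + 20*k**2 + 6*k + 5)/(3*3**k)
(s_(k+1) − s_k) − t_k = 0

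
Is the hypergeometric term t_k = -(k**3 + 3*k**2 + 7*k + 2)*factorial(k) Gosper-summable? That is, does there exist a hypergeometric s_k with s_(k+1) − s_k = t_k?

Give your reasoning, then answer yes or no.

Ratio r(k) = (k**4 + 7*k**3 + 22*k**2 + 29*k + 13)/(k**3 + 3*k**2 + 7*k + 2).
So A=k + 1 and B=1, with C=k**3 + 3*k**2 + 7*k + 2.
f must satisfy (k + 1)·f(k+1) − (1)·f(k) = k**3 + 3*k**2 + 7*k + 2.
From deg A=1, deg B=0, deg C=3: d=2.
Solving with deg f ≤ 2: f(k) = k**2 + k + 3.
Then R = B(k−1)f/C = (k**2 + k + 3)/(k**3 + 3*k**2 + 7*k + 2), so s_k = R(k)·t_k = -(k**2 + k + 3)*factorial(k).
Δs = -(k**3 + 3*k**2 + 7*k + 2)*factorial(k), as required.

Yes. s_k = -(k**2 + k + 3)*factorial(k).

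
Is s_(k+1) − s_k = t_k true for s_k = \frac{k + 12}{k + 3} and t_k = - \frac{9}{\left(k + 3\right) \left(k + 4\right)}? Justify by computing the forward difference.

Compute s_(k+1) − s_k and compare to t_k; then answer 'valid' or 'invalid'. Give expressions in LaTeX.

Valid: the claim telescopes to t_k.

s_(k+1) = (k + 13)/(k + 4)
s_(k+1) − s_k = -9/(k**2 + 7*k + 12)
(s_(k+1) − s_k) − t_k = 0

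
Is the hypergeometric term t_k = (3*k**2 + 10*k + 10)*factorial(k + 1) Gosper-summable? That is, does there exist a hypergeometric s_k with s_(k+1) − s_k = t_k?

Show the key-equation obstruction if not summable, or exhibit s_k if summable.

t_(k+1)/t_k = (k + 2)*(10*k + 3*(k + 1)**2 + 20)/(3*k**2 + 10*k + 10).
Take A(k)=k + 2, B(k)=1, C(k)=k**2 + 10*k/3 + 10/3.
Solve (k + 2)·f(k+1) − (1)·f(k) = k**2 + 10*k/3 + 10/3.
From deg A=1, deg B=0, deg C=2: d=1.
Solving with deg f ≤ 1: f(k) = (3*k + 4)/3.
So s_k = (B(k−1)f/C)·t_k = ((3*k + 4)/(3*k**2 + 10*k + 10))·t_k = (3*k + 4)*factorial(k + 1).
Δs = (3*k**2 + 10*k + 10)*factorial(k + 1), as required.

Yes. s_k = (3*k + 4)*factorial(k + 1).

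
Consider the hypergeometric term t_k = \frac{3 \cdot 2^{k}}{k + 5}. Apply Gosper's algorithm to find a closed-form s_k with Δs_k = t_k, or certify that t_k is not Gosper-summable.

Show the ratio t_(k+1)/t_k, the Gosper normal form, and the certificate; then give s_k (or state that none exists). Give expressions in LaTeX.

none — t_k is not Gosper-summable

t_(k+1)/t_k = 2*(k + 5)/(k + 6).
Factor: A=2*k + 10; B=k + 6; C=1.
Need (2*k + 10)·f(k+1) − (k + 5)·f(k) = 1.
deg f ≤ -1 (via 1,1,0).
Bound -1 < 0, so the key equation has no polynomial solution.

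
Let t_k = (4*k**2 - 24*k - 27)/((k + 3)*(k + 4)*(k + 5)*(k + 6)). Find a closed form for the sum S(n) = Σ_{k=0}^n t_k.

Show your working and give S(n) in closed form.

r(k) = (k + 3)*(24*k - 4*(k + 1)**2 + 51)/((k + 7)*(-4*k**2 + 24*k + 27)) after simplifying.
Normal form (A,B,C) = (k + 3, k + 7, k**2 - 6*k - 27/4).
Need (k + 3)·f(k+1) − (k + 6)·f(k) = k**2 - 6*k - 27/4.
Bound: deg f ≤ 3.
Solve for f: f(k) = -k*(k**2 + 92*k + 87)/80 (degree 3 ≤ 3).
R(k) = B(k−1)·f(k)/C(k) = -k*(k + 6)*(k**2 + 92*k + 87)/(20*(4*k**2 - 24*k - 27)); s_k = R·t_k = k*(-k**2 - 92*k - 87)/(20*(k + 3)*(k + 4)*(k + 5)).
Check: Δs_k = (4*k**2 - 24*k - 27)/(k**4 + 18*k**3 + 119*k**2 + 342*k + 360). ✓
Telescope: S(n) = s_(n+1) − s_(0) = (-n**3 - 95*n**2 - 274*n - 180)/(20*(n**3 + 15*n**2 + 74*n + 120)) − (0) = (-n**3 - 95*n**2 - 274*n - 180)/(20*(n**3 + 15*n**2 + 74*n + 120)).

S(n) = (-n**3 - 95*n**2 - 274*n - 180)/(20*(n**3 + 15*n**2 + 74*n + 120))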